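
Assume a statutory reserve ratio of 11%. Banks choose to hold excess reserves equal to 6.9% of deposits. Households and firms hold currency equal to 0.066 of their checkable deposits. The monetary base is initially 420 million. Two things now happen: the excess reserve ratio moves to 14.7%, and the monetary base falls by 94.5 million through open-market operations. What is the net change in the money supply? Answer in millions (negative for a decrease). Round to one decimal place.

-753.2 million

Before: m₁ = (1 + 0.066) / (0.11 + 0.069 + 0.066) ≈ 4.35102, MB₁ = 420, so M₁ = 4.35102 × 420 = 1827.4284 million.
After: m₂ = (1 + 0.066) / (0.11 + 0.147 + 0.066) ≈ 3.30031, MB₂ = 420 − 94.5 = 325.5, so M₂ = 3.30031 × 325.5 ≈ 1074.2509 million.
ΔM = M₂ − M₁ = 1074.2509 − 1827.4284 = -753.1775 million.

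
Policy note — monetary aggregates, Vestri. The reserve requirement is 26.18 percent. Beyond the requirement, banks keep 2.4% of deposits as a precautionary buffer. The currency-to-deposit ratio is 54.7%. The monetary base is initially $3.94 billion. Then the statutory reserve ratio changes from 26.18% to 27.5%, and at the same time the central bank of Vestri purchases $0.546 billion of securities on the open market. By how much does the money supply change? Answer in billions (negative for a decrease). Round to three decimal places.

$0.884 billion

Before: m₁ = (1 + 0.547) / (0.2618 + 0.024 + 0.547) ≈ 1.85759, MB₁ = 3.94, so M₁ = 1.85759 × 3.94 ≈ 7.3189 billion.
After: m₂ = (1 + 0.547) / (0.275 + 0.024 + 0.547) ≈ 1.82861, MB₂ = 3.94 + 0.546 = 4.486, so M₂ = 1.82861 × 4.486 ≈ 8.2031 billion.
ΔM = M₂ − M₁ = 8.2031 − 7.3189 = 0.8842 billion.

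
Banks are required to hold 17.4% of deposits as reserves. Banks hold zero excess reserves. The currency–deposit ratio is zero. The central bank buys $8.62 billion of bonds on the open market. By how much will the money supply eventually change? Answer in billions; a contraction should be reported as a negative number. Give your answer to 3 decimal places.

The simple money multiplier is m = 1/rr = 1/0.174 ≈ 5.74713.
An open-market purchase increases the monetary base by 8.62 billion, so ΔM = m × ΔMB = 5.74713 × 8.62 ≈ 49.5403 billion.

$49.540 billion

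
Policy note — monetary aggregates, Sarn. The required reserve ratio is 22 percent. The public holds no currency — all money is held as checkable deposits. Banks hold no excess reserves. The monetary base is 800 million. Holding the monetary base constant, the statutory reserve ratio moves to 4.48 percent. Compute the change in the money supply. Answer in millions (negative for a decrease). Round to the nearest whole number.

Initially m₁ = 1 / (0.22) ≈ 4.5455, so M₁ = 4.5455 × 800 = 3636.4 million.
After the change m₂ = 1 / (0.0448) ≈ 22.3214, so M₂ = 22.3214 × 800 = 17857.12 million.
ΔM = M₂ − M₁ = 17857.12 − 3636.4 = 14220.72 million.

14221 million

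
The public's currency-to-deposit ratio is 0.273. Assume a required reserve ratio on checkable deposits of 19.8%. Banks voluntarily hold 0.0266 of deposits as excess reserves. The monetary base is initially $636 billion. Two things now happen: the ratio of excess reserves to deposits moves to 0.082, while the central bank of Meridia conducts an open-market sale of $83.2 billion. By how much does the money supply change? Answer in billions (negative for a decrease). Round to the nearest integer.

Before: m₁ = (1 + 0.273) / (0.198 + 0.0266 + 0.273) ≈ 2.5583, MB₁ = 636, so M₁ = 2.5583 × 636 = 1627.0788 billion.
After: m₂ = (1 + 0.273) / (0.198 + 0.082 + 0.273) ≈ 2.3020, MB₂ = 636 − 83.2 = 552.8, so M₂ = 2.3020 × 552.8 = 1272.5456 billion.
ΔM = M₂ − M₁ = 1272.5456 − 1627.0788 = -354.5332 billion.

-355 billion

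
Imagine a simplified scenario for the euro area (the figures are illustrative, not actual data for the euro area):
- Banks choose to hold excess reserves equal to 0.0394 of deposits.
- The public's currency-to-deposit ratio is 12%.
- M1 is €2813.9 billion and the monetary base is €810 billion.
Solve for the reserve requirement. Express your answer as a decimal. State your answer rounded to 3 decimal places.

Using m = M/MB = 2813.9/810 ≈ 3.473951. Since m = (1 + c)/(c + rr + e), the denominator satisfies c + rr + e = (1 + c)/m = (1 + 0.12) / 3.473951 ≈ 0.322399.
With c = 0.12 and e = 0.0394, the reserve requirement is 0.322399 − 0.12 − 0.0394 = 0.162999.

0.163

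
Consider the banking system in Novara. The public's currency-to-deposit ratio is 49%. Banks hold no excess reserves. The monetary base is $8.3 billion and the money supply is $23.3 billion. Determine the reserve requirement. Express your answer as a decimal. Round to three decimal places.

0.041

Using m = M/MB = 23.3/8.3 ≈ 2.807229. Since m = (1 + c)/(c + rr + e), the denominator satisfies c + rr + e = (1 + c)/m = (1 + 0.49) / 2.807229 ≈ 0.530773.
With c = 0.49 and e = 0, the reserve requirement is 0.530773 − 0.49 − 0 = 0.040773.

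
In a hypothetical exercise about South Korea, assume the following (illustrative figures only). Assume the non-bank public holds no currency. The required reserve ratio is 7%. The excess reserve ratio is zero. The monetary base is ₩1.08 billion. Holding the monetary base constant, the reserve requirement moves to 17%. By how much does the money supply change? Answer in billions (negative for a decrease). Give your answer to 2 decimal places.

-9.08 billion

Initially m₁ = 1 / (0.07) ≈ 14.2857, so M₁ = 14.2857 × 1.08 ≈ 15.4286 billion.
After the change m₂ = 1 / (0.17) ≈ 5.8824, so M₂ = 5.8824 × 1.08 ≈ 6.353 billion.
ΔM = M₂ − M₁ = 6.353 − 15.4286 = -9.0756 billion.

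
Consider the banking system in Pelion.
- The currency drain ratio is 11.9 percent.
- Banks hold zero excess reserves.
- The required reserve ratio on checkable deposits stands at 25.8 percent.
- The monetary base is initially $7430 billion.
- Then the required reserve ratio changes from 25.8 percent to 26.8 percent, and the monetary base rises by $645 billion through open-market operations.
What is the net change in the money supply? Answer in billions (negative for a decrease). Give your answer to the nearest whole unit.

Before: m₁ = (1 + 0.119) / (0.258 + 0.119) ≈ 2.96817, MB₁ = 7430, so M₁ = 2.96817 × 7430 = 22053.5031 billion.
After: m₂ = (1 + 0.119) / (0.268 + 0.119) ≈ 2.89147, MB₂ = 7430 + 645 = 8075, so M₂ = 2.89147 × 8075 ≈ 23348.6202 billion.
ΔM = M₂ − M₁ = 23348.6202 − 22053.5031 = 1295.1171 billion.

$1295 billion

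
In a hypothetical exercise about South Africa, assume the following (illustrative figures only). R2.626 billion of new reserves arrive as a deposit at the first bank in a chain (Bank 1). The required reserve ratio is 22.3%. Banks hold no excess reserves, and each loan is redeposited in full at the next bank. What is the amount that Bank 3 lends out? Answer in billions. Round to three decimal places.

Each bank lends a fraction (1 − rr) = 0.7770 of the deposit it receives, so Bank 3 receives 2.626·0.7770^2 and lends 2.626·0.7770^3 ≈ 1.2318 billion.

R1.232 billion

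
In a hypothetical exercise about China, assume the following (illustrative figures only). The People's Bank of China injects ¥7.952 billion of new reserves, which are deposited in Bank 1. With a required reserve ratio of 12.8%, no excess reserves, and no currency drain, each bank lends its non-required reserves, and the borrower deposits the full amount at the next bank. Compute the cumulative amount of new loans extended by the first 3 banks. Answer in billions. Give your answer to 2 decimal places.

¥18.25 billion

Bank i lends (1 − rr)^i of the original deposit: Bank 1 lends 7.952·0.8720 ≈ 6.9341, Bank 2 lends 7.952·0.8720² ≈ 6.0466, and so on.
Summing a geometric series: total = 7.952·[0.8720·(1 − 0.8720^3) / (1 − 0.8720)] ≈ 18.2533 billion.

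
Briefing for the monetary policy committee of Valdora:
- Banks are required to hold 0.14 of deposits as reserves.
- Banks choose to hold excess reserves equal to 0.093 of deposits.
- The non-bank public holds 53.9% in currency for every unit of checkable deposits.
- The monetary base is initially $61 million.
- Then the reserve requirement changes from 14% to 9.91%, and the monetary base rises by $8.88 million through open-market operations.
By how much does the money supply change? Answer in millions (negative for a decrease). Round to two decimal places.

$25.50 million

Before: m₁ = (1 + 0.539) / (0.14 + 0.093 + 0.539) ≈ 1.99352, MB₁ = 61, so M₁ = 1.99352 × 61 ≈ 121.6047 million.
After: m₂ = (1 + 0.539) / (0.0991 + 0.093 + 0.539) ≈ 2.10505, MB₂ = 61 + 8.88 = 69.88, so M₂ = 2.10505 × 69.88 ≈ 147.1009 million.
ΔM = M₂ − M₁ = 147.1009 − 121.6047 = 25.4962 million.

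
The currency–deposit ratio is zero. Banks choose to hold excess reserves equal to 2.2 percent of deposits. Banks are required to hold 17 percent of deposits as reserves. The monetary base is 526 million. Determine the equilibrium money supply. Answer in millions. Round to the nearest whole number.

The money multiplier is m = 1 / (rr + e) = 1 / (0.17 + 0.022) ≈ 5.2083.
So M = m × MB = 5.2083 × 526 = 2739.5658 million.

2740 million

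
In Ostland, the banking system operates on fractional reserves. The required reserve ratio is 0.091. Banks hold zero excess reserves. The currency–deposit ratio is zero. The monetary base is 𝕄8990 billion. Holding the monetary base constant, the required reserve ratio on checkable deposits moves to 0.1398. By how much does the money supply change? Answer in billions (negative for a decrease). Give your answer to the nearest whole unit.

Initially m₁ = 1 / (0.091) ≈ 10.98901, so M₁ = 10.98901 × 8990 = 98791.1999 billion.
After the change m₂ = 1 / (0.1398) ≈ 7.15308, so M₂ = 7.15308 × 8990 = 64306.1892 billion.
ΔM = M₂ − M₁ = 64306.1892 − 98791.1999 = -34485.0107 billion.

-34485 billion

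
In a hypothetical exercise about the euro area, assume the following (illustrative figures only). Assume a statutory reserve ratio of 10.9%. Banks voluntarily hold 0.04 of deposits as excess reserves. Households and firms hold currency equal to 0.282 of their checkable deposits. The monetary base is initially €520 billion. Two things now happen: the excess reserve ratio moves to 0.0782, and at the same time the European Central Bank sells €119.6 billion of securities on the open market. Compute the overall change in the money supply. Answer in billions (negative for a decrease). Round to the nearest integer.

-453 billion

Before: m₁ = (1 + 0.282) / (0.109 + 0.04 + 0.282) ≈ 2.9745, MB₁ = 520, so M₁ = 2.9745 × 520 = 1546.74 billion.
After: m₂ = (1 + 0.282) / (0.109 + 0.0782 + 0.282) ≈ 2.7323, MB₂ = 520 − 119.6 = 400.4, so M₂ = 2.7323 × 400.4 ≈ 1094.0129 billion.
ΔM = M₂ − M₁ = 1094.0129 − 1546.74 = -452.7271 billion.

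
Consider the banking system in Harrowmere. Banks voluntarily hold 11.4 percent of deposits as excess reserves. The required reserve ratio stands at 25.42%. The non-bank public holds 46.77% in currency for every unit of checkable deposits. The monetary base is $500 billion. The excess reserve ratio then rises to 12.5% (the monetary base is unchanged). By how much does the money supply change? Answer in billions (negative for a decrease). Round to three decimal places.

Initially m₁ = (1 + 0.4677) / (0.2542 + 0.114 + 0.4677) ≈ 1.7558320, so M₁ = 1.7558320 × 500 = 877.916 billion.
After the change m₂ = (1 + 0.4677) / (0.2542 + 0.125 + 0.4677) ≈ 1.7330263, so M₂ = 1.7330263 × 500 ≈ 866.5131 billion.
ΔM = M₂ − M₁ = 866.5131 − 877.916 = -11.4029 billion.

-11.403 billion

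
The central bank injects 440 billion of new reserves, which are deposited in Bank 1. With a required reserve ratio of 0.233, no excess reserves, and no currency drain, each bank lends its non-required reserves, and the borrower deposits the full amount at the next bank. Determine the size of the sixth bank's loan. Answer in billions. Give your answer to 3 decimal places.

Each bank lends a fraction (1 − rr) = 0.7670 of the deposit it receives, so Bank 6 receives 440·0.7670^5 and lends 440·0.7670^6 ≈ 89.5828 billion.

89.583 billion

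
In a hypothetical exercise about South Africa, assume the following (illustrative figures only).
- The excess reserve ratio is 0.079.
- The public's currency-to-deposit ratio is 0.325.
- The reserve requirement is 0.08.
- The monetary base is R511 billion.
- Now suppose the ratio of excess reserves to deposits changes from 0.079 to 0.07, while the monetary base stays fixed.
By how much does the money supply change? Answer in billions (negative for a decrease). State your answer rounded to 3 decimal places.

R26.506 billion

Initially m₁ = (1 + 0.325) / (0.08 + 0.079 + 0.325) ≈ 2.7376033, so M₁ = 2.7376033 × 511 ≈ 1398.9153 billion.
After the change m₂ = (1 + 0.325) / (0.08 + 0.07 + 0.325) ≈ 2.7894737, so M₂ = 2.7894737 × 511 ≈ 1425.4211 billion.
ΔM = M₂ − M₁ = 1425.4211 − 1398.9153 = 26.5058 billion.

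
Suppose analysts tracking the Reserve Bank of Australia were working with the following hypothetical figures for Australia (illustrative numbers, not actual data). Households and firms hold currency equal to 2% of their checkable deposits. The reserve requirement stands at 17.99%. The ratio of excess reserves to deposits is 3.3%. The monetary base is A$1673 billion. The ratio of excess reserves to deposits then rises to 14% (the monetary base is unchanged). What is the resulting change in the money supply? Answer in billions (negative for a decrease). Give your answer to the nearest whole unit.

-2307 billion

Initially m₁ = (1 + 0.02) / (0.1799 + 0.033 + 0.02) ≈ 4.37956, so M₁ = 4.37956 × 1673 ≈ 7327.0039 billion.
After the change m₂ = (1 + 0.02) / (0.1799 + 0.14 + 0.02) ≈ 3.00088, so M₂ = 3.00088 × 1673 ≈ 5020.4722 billion.
ΔM = M₂ − M₁ = 5020.4722 − 7327.0039 = -2306.5317 billion.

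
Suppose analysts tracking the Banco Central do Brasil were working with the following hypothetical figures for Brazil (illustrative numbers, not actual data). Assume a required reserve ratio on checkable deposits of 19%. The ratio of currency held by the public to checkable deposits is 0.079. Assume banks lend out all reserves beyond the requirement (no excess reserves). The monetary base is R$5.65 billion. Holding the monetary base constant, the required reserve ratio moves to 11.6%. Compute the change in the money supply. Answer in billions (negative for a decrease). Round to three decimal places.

R$8.600 billion

Initially m₁ = (1 + 0.079) / (0.19 + 0.079) ≈ 4.01115, so M₁ = 4.01115 × 5.65 ≈ 22.663 billion.
After the change m₂ = (1 + 0.079) / (0.116 + 0.079) ≈ 5.53333, so M₂ = 5.53333 × 5.65 ≈ 31.2633 billion.
ΔM = M₂ − M₁ = 31.2633 − 22.663 = 8.6003 billion.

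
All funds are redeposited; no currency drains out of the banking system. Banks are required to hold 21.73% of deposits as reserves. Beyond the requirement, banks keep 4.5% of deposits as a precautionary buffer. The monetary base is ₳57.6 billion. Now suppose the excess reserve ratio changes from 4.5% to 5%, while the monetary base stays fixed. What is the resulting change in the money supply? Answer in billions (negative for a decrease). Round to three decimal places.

-4.108 billion

Initially m₁ = 1 / (0.2173 + 0.045) ≈ 3.812429, so M₁ = 3.812429 × 57.6 ≈ 219.5959 billion.
After the change m₂ = 1 / (0.2173 + 0.05) ≈ 3.741115, so M₂ = 3.741115 × 57.6 ≈ 215.4882 billion.
ΔM = M₂ − M₁ = 215.4882 − 219.5959 = -4.1077 billion.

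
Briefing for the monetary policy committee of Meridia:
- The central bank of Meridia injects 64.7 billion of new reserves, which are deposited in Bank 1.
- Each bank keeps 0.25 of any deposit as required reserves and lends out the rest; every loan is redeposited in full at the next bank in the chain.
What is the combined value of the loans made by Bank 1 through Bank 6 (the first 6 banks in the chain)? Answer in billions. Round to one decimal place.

159.6 billion

Bank i lends (1 − rr)^i of the original deposit: Bank 1 lends 64.7·0.7500 = 48.5250, Bank 2 lends 64.7·0.7500² ≈ 36.3938, and so on.
Summing a geometric series: total = 64.7·[0.7500·(1 − 0.7500^6) / (1 − 0.7500)] ≈ 159.5544 billion.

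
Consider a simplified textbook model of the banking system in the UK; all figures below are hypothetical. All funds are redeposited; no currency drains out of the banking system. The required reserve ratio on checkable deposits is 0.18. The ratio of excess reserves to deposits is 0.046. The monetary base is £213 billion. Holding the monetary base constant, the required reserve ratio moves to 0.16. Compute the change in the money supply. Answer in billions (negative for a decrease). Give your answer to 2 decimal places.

Initially m₁ = 1 / (0.18 + 0.046) ≈ 4.424779, so M₁ = 4.424779 × 213 ≈ 942.4779 billion.
After the change m₂ = 1 / (0.16 + 0.046) ≈ 4.854369, so M₂ = 4.854369 × 213 ≈ 1033.9806 billion.
ΔM = M₂ − M₁ = 1033.9806 − 942.4779 = 91.5027 billion.

£91.50 billion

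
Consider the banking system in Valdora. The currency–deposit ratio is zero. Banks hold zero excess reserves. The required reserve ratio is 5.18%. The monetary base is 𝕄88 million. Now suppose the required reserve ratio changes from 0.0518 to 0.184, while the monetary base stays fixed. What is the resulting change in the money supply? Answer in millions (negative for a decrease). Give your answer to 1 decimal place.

Initially m₁ = 1 / (0.0518) ≈ 19.3050, so M₁ = 19.3050 × 88 = 1698.84 million.
After the change m₂ = 1 / (0.184) ≈ 5.4348, so M₂ = 5.4348 × 88 = 478.2624 million.
ΔM = M₂ − M₁ = 478.2624 − 1698.84 = -1220.5776 million.

-1220.6 million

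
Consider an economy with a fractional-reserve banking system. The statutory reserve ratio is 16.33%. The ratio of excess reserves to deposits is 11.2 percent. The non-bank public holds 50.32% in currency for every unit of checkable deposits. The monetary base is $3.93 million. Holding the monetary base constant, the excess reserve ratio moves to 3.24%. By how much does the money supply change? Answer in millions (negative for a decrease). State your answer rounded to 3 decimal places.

Initially m₁ = (1 + 0.5032) / (0.1633 + 0.112 + 0.5032) ≈ 1.93089, so M₁ = 1.93089 × 3.93 ≈ 7.5884 million.
After the change m₂ = (1 + 0.5032) / (0.1633 + 0.0324 + 0.5032) ≈ 2.15081, so M₂ = 2.15081 × 3.93 ≈ 8.4527 million.
ΔM = M₂ − M₁ = 8.4527 − 7.5884 = 0.8643 million.

$0.864 million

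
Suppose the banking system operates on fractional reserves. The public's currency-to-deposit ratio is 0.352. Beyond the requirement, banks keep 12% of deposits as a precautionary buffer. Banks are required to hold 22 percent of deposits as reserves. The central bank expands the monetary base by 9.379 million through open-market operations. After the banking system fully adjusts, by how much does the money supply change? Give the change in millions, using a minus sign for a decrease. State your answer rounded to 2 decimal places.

18.32 million

The money multiplier is m = (1 + c) / (rr + e + c) = (1 + 0.352) / (0.22 + 0.12 + 0.352) ≈ 1.9538.
The purchase adds 9.379 million of base, so ΔM = m × ΔMB = 1.9538 × (+9.379) ≈ 18.3247 million.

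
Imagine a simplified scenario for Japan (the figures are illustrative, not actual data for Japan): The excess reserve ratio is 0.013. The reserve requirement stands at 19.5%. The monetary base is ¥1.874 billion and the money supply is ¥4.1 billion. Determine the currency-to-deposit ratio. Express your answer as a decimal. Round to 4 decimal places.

Using m = M/MB = 4.1/1.874 ≈ 2.187834. From m = (1 + c)/(c + rr + e), rearranging gives 1 + c = m·(c + rr + e), so c·(1 − m) = m·(rr + e) − 1.
Hence c = [m·(rr + e) − 1]/(1 − m) = [2.187834 × (0.195 + 0.013) − 1] / (1 − 2.187834) ≈ 0.458760.

0.4588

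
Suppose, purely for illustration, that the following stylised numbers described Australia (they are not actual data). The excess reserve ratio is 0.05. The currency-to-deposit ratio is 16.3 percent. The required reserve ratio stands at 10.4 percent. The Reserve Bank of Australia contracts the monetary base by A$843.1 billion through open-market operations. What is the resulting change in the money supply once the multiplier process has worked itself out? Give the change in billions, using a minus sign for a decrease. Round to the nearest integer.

The money multiplier is m = (1 + c) / (rr + e + c) = (1 + 0.163) / (0.104 + 0.05 + 0.163) ≈ 3.6688.
The sale removes 843.1 billion of base, so ΔM = m × ΔMB = 3.6688 × (−843.1) ≈ -3093.1653 billion.

-3093 billion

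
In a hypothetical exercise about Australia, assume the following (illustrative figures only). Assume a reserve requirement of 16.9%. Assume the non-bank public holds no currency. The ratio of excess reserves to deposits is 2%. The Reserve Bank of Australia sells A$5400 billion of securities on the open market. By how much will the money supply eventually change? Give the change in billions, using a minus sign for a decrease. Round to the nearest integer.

The money multiplier is m = 1 / (rr + e) = 1 / (0.169 + 0.02) ≈ 5.29101.
The sale removes 5400 billion of base, so ΔM = m × ΔMB = 5.29101 × (−5400) = -28571.454 billion.

-28571 billion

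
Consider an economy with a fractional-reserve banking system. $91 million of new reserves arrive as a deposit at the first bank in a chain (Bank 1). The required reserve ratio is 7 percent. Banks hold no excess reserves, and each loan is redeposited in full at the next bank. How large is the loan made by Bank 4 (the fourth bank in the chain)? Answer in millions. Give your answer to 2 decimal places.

Each bank lends a fraction (1 − rr) = 0.9300 of the deposit it receives, so Bank 4 receives 91·0.9300^3 and lends 91·0.9300^4 ≈ 68.0727 million.

$68.07 million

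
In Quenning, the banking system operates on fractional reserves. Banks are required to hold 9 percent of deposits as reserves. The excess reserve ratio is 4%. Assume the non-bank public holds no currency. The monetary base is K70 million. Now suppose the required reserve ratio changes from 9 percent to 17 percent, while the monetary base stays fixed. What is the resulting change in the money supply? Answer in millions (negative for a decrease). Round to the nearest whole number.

Initially m₁ = 1 / (0.09 + 0.04) ≈ 7.6923, so M₁ = 7.6923 × 70 = 538.461 million.
After the change m₂ = 1 / (0.17 + 0.04) ≈ 4.7619, so M₂ = 4.7619 × 70 = 333.333 million.
ΔM = M₂ − M₁ = 333.333 − 538.461 = -205.128 million.

-205 million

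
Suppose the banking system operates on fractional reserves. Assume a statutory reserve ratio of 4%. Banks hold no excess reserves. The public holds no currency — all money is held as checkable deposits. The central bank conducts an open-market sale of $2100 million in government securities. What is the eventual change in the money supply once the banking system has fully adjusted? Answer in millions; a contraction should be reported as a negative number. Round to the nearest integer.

The simple money multiplier is m = 1/rr = 1/0.04 = 25.
An open-market sale reduces the monetary base by 2100 million, so ΔM = m × ΔMB = 25 × (−2100) = -52500 million.

-52500 million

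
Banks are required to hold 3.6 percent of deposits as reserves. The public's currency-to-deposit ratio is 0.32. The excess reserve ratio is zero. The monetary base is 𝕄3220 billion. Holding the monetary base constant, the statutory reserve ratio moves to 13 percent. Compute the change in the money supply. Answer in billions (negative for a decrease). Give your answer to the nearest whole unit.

Initially m₁ = (1 + 0.32) / (0.036 + 0.32) ≈ 3.70787, so M₁ = 3.70787 × 3220 = 11939.3414 billion.
After the change m₂ = (1 + 0.32) / (0.13 + 0.32) ≈ 2.93333, so M₂ = 2.93333 × 3220 = 9445.3226 billion.
ΔM = M₂ − M₁ = 9445.3226 − 11939.3414 = -2494.0188 billion.

-2494 billion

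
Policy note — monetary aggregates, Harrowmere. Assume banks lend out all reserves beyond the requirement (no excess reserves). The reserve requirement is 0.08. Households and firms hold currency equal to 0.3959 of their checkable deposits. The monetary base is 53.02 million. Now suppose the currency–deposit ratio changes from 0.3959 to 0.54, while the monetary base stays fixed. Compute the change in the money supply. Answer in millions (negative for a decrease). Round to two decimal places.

Initially m₁ = (1 + 0.3959) / (0.08 + 0.3959) ≈ 2.93318, so M₁ = 2.93318 × 53.02 ≈ 155.5172 million.
After the change m₂ = (1 + 0.54) / (0.08 + 0.54) ≈ 2.48387, so M₂ = 2.48387 × 53.02 ≈ 131.6948 million.
ΔM = M₂ − M₁ = 131.6948 − 155.5172 = -23.8224 million.

-23.82 million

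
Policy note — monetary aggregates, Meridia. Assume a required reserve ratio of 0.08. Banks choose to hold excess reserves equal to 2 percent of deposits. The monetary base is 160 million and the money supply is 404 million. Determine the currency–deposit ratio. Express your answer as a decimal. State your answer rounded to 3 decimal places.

Using m = M/MB = 404/160 = 2.525000. From m = (1 + c)/(c + rr + e), rearranging gives 1 + c = m·(c + rr + e), so c·(1 − m) = m·(rr + e) − 1.
Hence c = [m·(rr + e) − 1]/(1 − m) = [2.525000 × (0.08 + 0.02) − 1] / (1 − 2.525000) ≈ 0.490164.

0.490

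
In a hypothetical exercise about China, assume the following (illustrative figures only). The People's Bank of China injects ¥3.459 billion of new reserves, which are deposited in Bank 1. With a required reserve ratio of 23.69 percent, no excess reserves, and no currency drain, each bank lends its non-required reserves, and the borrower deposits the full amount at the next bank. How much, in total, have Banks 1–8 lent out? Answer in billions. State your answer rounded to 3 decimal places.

¥9.861 billion

Bank i lends (1 − rr)^i of the original deposit: Bank 1 lends 3.459·0.7631 ≈ 2.6396, Bank 2 lends 3.459·0.7631² ≈ 2.0143, and so on.
Summing a geometric series: total = 3.459·[0.7631·(1 − 0.7631^8) / (1 − 0.7631)] ≈ 9.8609 billion.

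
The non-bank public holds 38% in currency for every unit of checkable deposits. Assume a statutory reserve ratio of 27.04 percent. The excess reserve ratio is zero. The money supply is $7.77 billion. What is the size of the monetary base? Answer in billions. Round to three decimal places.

$3.662 billion

The money multiplier is m = (1 + c) / (rr + c) = (1 + 0.38) / (0.2704 + 0.38) ≈ 2.12177.
MB = M / m = 7.77 / 2.12177 ≈ 3.662 billion.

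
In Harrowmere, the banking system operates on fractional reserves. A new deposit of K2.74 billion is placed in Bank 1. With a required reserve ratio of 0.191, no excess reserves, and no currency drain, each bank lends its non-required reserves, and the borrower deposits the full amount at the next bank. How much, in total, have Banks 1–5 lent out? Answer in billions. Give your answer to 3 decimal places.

K7.584 billion

Bank i lends (1 − rr)^i of the original deposit: Bank 1 lends 2.74·0.8090 ≈ 2.2167, Bank 2 lends 2.74·0.8090² ≈ 1.7933, and so on.
Summing a geometric series: total = 2.74·[0.8090·(1 − 0.8090^5) / (1 − 0.8090)] ≈ 7.5839 billion.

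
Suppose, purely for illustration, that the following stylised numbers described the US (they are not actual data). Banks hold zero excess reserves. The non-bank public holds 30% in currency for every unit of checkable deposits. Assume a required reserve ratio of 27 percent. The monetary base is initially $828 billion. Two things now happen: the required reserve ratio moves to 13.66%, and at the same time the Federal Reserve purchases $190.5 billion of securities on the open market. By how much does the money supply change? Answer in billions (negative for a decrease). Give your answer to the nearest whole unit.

Before: m₁ = (1 + 0.3) / (0.27 + 0.3) ≈ 2.28070, MB₁ = 828, so M₁ = 2.28070 × 828 = 1888.4196 billion.
After: m₂ = (1 + 0.3) / (0.1366 + 0.3) ≈ 2.97755, MB₂ = 828 + 190.5 = 1018.5, so M₂ = 2.97755 × 1018.5 ≈ 3032.6347 billion.
ΔM = M₂ − M₁ = 3032.6347 − 1888.4196 = 1144.2151 billion.

$1144 billion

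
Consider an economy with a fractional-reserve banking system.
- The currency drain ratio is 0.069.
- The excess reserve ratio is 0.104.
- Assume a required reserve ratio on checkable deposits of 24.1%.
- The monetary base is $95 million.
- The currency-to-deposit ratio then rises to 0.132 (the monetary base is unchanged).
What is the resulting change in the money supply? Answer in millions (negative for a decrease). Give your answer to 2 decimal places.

-19.85 million

Initially m₁ = (1 + 0.069) / (0.241 + 0.104 + 0.069) ≈ 2.58213, so M₁ = 2.58213 × 95 ≈ 245.3023 million.
After the change m₂ = (1 + 0.132) / (0.241 + 0.104 + 0.132) ≈ 2.37317, so M₂ = 2.37317 × 95 ≈ 225.4512 million.
ΔM = M₂ − M₁ = 225.4512 − 245.3023 = -19.8511 million.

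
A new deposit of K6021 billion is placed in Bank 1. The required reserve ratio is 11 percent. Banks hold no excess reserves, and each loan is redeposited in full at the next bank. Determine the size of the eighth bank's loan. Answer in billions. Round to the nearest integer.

K2370 billion

Each bank lends a fraction (1 − rr) = 0.8900 of the deposit it receives, so Bank 8 receives 6021·0.8900^7 and lends 6021·0.8900^8 ≈ 2370.2201 billion.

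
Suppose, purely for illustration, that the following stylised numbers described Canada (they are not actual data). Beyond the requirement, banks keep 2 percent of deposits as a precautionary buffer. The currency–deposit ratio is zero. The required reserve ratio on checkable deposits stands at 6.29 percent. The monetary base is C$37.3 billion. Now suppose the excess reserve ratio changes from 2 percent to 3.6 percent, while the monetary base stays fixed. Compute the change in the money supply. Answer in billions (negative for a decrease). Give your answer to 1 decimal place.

Initially m₁ = 1 / (0.0629 + 0.02) ≈ 12.0627, so M₁ = 12.0627 × 37.3 ≈ 449.9387 billion.
After the change m₂ = 1 / (0.0629 + 0.036) ≈ 10.1112, so M₂ = 10.1112 × 37.3 ≈ 377.1478 billion.
ΔM = M₂ − M₁ = 377.1478 − 449.9387 = -72.7909 billion.

-72.8 billion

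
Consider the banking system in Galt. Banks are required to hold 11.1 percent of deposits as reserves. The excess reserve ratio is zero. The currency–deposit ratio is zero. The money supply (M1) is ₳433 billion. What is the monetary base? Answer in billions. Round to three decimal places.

₳48.063 billion

With no currency drain and no excess reserves, the money multiplier is m = 1/rr = 1/0.111 ≈ 9.0090090.
The monetary base is MB = M / m = 433 / 9.0090090 ≈ 48.063 billion.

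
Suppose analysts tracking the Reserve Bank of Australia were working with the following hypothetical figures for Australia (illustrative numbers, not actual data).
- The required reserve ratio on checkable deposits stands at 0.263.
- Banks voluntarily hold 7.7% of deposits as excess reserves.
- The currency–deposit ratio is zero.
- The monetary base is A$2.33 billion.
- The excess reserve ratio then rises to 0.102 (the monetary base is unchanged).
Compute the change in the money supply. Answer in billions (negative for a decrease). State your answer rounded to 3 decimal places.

-0.469 billion

Initially m₁ = 1 / (0.263 + 0.077) ≈ 2.94118, so M₁ = 2.94118 × 2.33 ≈ 6.8529 billion.
After the change m₂ = 1 / (0.263 + 0.102) ≈ 2.73973, so M₂ = 2.73973 × 2.33 ≈ 6.3836 billion.
ΔM = M₂ − M₁ = 6.3836 − 6.8529 = -0.4693 billion.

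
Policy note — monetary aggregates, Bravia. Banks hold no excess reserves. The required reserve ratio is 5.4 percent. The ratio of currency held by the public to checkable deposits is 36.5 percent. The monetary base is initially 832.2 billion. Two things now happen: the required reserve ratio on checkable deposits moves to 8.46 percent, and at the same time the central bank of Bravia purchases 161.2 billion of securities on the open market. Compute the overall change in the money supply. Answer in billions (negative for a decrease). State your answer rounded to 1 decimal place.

Before: m₁ = (1 + 0.365) / (0.054 + 0.365) ≈ 3.25776, MB₁ = 832.2, so M₁ = 3.25776 × 832.2 ≈ 2711.1079 billion.
After: m₂ = (1 + 0.365) / (0.0846 + 0.365) ≈ 3.03603, MB₂ = 832.2 + 161.2 = 993.4, so M₂ = 3.03603 × 993.4 ≈ 3015.9922 billion.
ΔM = M₂ − M₁ = 3015.9922 − 2711.1079 = 304.8843 billion.

304.9 billion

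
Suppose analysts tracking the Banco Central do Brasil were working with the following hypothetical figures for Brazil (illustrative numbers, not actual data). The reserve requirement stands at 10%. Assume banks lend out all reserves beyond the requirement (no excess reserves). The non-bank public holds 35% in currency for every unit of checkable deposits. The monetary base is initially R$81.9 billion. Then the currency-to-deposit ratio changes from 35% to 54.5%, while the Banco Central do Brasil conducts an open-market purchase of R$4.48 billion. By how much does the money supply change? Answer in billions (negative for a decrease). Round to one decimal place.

-38.8 billion

Before: m₁ = (1 + 0.35) / (0.1 + 0.35) = 3, MB₁ = 81.9, so M₁ = 3 × 81.9 = 245.7 billion.
After: m₂ = (1 + 0.545) / (0.1 + 0.545) ≈ 2.3953, MB₂ = 81.9 + 4.48 = 86.38, so M₂ = 2.3953 × 86.38 ≈ 206.906 billion.
ΔM = M₂ − M₁ = 206.906 − 245.7 = -38.794 billion.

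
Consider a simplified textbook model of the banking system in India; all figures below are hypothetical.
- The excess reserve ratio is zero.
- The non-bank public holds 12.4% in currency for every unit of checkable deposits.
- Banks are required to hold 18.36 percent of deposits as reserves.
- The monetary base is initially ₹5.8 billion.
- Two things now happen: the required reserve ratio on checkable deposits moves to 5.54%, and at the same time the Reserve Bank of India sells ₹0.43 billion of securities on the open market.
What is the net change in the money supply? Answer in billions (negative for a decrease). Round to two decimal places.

₹12.45 billion

Before: m₁ = (1 + 0.124) / (0.1836 + 0.124) ≈ 3.6541, MB₁ = 5.8, so M₁ = 3.6541 × 5.8 ≈ 21.1938 billion.
After: m₂ = (1 + 0.124) / (0.0554 + 0.124) ≈ 6.2653, MB₂ = 5.8 − 0.43 = 5.37, so M₂ = 6.2653 × 5.37 ≈ 33.6447 billion.
ΔM = M₂ − M₁ = 33.6447 − 21.1938 = 12.4509 billion.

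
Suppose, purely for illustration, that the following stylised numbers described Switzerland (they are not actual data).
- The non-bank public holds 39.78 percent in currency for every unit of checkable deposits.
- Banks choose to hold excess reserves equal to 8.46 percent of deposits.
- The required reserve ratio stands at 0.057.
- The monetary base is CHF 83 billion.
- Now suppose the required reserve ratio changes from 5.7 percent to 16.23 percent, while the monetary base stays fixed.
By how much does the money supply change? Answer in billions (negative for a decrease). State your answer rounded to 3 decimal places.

-35.130 billion

Initially m₁ = (1 + 0.3978) / (0.057 + 0.0846 + 0.3978) ≈ 2.591398, so M₁ = 2.591398 × 83 ≈ 215.086 billion.
After the change m₂ = (1 + 0.3978) / (0.1623 + 0.0846 + 0.3978) ≈ 2.168140, so M₂ = 2.168140 × 83 ≈ 179.9556 billion.
ΔM = M₂ − M₁ = 179.9556 − 215.086 = -35.1304 billion.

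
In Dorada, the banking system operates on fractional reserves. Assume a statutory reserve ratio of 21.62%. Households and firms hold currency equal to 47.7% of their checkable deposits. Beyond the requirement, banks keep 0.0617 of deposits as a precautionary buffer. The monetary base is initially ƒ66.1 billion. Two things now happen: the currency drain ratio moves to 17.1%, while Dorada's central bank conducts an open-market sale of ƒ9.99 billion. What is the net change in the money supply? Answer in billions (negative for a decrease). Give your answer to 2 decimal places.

Before: m₁ = (1 + 0.477) / (0.2162 + 0.0617 + 0.477) ≈ 1.95655, MB₁ = 66.1, so M₁ = 1.95655 × 66.1 ≈ 129.328 billion.
After: m₂ = (1 + 0.171) / (0.2162 + 0.0617 + 0.171) ≈ 2.60860, MB₂ = 66.1 − 9.99 = 56.11, so M₂ = 2.60860 × 56.11 ≈ 146.3685 billion.
ΔM = M₂ − M₁ = 146.3685 − 129.328 = 17.0405 billion.

ƒ17.04 billion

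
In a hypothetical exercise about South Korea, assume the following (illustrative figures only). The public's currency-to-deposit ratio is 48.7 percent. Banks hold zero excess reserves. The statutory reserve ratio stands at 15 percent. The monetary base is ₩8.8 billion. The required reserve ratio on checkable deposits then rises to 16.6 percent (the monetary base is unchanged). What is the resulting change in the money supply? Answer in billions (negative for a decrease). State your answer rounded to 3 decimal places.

Initially m₁ = (1 + 0.487) / (0.15 + 0.487) ≈ 2.33438, so M₁ = 2.33438 × 8.8 ≈ 20.5425 billion.
After the change m₂ = (1 + 0.487) / (0.166 + 0.487) ≈ 2.27718, so M₂ = 2.27718 × 8.8 ≈ 20.0392 billion.
ΔM = M₂ − M₁ = 20.0392 − 20.5425 = -0.5033 billion.

-0.503 billion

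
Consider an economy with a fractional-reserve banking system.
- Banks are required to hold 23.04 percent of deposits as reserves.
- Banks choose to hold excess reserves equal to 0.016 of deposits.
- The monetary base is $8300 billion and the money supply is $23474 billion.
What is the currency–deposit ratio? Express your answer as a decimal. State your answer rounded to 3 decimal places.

0.166

Using m = M/MB = 23474/8300 ≈ 2.828193. From m = (1 + c)/(c + rr + e), rearranging gives 1 + c = m·(c + rr + e), so c·(1 − m) = m·(rr + e) − 1.
Hence c = [m·(rr + e) − 1]/(1 − m) = [2.828193 × (0.2304 + 0.016) − 1] / (1 − 2.828193) ≈ 0.165810.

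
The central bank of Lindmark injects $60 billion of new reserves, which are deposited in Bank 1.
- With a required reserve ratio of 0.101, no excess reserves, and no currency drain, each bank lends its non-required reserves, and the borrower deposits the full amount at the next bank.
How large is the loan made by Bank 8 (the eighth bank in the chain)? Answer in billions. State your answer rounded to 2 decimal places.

$25.60 billion

Each bank lends a fraction (1 − rr) = 0.8990 of the deposit it receives, so Bank 8 receives 60·0.8990^7 and lends 60·0.8990^8 ≈ 25.5993 billion.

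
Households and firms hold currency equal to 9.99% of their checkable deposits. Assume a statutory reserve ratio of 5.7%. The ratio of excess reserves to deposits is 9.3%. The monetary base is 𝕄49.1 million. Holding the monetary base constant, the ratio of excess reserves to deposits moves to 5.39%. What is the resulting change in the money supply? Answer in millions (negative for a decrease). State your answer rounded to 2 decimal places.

Initially m₁ = (1 + 0.0999) / (0.057 + 0.093 + 0.0999) ≈ 4.40136, so M₁ = 4.40136 × 49.1 ≈ 216.1068 million.
After the change m₂ = (1 + 0.0999) / (0.057 + 0.0539 + 0.0999) ≈ 5.21774, so M₂ = 5.21774 × 49.1 ≈ 256.191 million.
ΔM = M₂ − M₁ = 256.191 − 216.1068 = 40.0842 million.

𝕄40.08 million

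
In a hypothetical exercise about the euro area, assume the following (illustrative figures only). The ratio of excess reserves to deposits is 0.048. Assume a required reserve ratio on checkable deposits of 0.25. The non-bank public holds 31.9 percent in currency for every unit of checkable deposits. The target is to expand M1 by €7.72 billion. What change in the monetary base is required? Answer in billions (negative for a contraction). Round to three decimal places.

€3.611 billion

The money multiplier is m = (1 + c) / (rr + e + c) = (1 + 0.319) / (0.25 + 0.048 + 0.319) ≈ 2.13776.
ΔMB = ΔM / m = (+7.72) / 2.13776 ≈ 3.6113 billion.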